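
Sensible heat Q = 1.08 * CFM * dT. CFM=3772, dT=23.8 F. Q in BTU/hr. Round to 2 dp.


Q = 1.08 * 3772 * 23.8 = 96955.49 BTU/hr

96955.49 BTU/hr


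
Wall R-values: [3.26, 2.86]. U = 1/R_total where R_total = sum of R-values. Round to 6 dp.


R_total = 3.26 + 2.86 = 6.12
U = 1/6.12 = 0.163399

0.163399


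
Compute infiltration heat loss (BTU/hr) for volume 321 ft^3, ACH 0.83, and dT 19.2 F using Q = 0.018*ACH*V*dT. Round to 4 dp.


Q = 0.018 * 0.83 * 321 * 19.2 = 92.0782 BTU/hr

92.0782 BTU/hr


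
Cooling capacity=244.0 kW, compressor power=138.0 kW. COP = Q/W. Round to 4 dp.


COP = 244.0 / 138.0 = 1.7681

1.7681


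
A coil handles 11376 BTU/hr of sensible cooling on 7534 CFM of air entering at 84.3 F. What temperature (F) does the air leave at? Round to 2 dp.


dT = 11376/(1.08*7534) = 1.3981
T_leave = 84.3 - 1.3981 = 82.90 F

82.90 F


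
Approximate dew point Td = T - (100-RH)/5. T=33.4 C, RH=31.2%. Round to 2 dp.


Td = 33.4 - (100-31.2)/5 = 19.64 C

19.64 C


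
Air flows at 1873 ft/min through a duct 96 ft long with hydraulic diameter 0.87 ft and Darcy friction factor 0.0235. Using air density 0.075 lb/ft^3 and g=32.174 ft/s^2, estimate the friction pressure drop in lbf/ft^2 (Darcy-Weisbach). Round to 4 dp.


v_fps = 1873/60 = 31.2167 ft/s
dp = 0.0235*(96/0.87)*0.075*31.2167^2/(2*32.174) = 2.9452 lbf/ft^2

2.9452 lbf/ft^2


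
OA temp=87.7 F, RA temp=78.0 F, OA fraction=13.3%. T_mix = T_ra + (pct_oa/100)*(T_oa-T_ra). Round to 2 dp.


T_mix = 78.0 + (13.3/100)*(87.7-78.0) = 79.29 F

79.29 F


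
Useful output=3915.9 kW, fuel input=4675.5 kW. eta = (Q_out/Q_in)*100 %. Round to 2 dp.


eta = (3915.9/4675.5)*100 = 83.75 %

83.75 %


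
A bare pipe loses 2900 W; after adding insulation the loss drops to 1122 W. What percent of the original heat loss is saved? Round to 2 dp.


Savings = ((2900-1122)/2900)*100 = 61.31 %

61.31 %


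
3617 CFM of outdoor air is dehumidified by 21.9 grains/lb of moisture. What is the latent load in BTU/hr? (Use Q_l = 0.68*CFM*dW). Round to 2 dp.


Q = 0.68 * 3617 * 21.9 = 53864.36 BTU/hr

53864.36 BTU/hr


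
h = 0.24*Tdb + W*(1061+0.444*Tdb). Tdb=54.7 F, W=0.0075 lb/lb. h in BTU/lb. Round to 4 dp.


h = 0.24*54.7 + 0.0075*(1061+0.444*54.7) = 21.2677 BTU/lb

21.2677 BTU/lb


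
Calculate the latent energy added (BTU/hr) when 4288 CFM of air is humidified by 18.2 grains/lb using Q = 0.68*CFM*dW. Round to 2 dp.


Q = 0.68 * 4288 * 18.2 = 53068.29 BTU/hr

53068.29 BTU/hr


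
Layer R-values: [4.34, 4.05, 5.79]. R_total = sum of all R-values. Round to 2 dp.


R_total = 4.34 + 4.05 + 5.79 = 14.18

14.18


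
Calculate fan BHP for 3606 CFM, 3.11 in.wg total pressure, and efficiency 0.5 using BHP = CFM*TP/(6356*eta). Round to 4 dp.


BHP = 3606 * 3.11 / (6356 * 0.5) = 3.5288 hp

3.5288 hp


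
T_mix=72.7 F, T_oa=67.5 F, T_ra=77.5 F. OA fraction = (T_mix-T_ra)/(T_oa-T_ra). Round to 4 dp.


frac = (72.7 - 77.5) / (67.5 - 77.5) = 0.4800

0.4800


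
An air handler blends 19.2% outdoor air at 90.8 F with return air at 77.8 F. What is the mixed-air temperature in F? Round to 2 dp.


T_mix = 77.8 + (19.2/100)*(90.8-77.8) = 80.30 F

80.30 F


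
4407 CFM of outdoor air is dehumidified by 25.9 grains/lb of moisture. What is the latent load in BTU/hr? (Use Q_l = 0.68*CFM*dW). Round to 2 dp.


Q = 0.68 * 4407 * 25.9 = 77616.08 BTU/hr

77616.08 BTU/hr


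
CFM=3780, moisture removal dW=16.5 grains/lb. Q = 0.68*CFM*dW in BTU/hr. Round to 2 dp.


Q = 0.68 * 3780 * 16.5 = 42411.60 BTU/hr

42411.60 BTU/hr


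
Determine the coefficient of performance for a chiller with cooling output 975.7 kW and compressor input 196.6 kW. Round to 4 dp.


COP = 975.7 / 196.6 = 4.9629

4.9629


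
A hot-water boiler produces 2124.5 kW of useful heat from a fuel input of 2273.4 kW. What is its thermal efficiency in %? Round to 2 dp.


eta = (2124.5/2273.4)*100 = 93.45 %

93.45 %


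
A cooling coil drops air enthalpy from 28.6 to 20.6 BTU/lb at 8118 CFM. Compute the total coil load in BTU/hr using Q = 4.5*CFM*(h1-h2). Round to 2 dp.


Q = 4.5 * 8118 * (28.6 - 20.6) = 292248.00 BTU/hr

292248.00 BTU/hr


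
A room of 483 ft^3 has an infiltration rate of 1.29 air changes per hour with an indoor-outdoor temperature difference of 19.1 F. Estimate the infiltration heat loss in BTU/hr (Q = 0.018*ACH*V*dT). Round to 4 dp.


Q = 0.018 * 1.29 * 483 * 19.1 = 214.2115 BTU/hr

214.2115 BTU/hr


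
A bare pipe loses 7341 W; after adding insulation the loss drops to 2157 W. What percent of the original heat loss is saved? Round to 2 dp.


Savings = ((7341-2157)/7341)*100 = 70.62 %

70.62 %


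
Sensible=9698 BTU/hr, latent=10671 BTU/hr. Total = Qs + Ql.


Qt = 9698 + 10671 = 20369 BTU/hr

20369 BTU/hr


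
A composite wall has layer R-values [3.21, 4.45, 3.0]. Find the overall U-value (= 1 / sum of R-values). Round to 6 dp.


R_total = 3.21 + 4.45 + 3.0 = 10.66
U = 1/10.66 = 0.093809

0.093809


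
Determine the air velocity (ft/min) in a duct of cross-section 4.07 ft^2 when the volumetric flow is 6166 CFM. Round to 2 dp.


V = 6166 / 4.07 = 1514.99 ft/min

1514.99 ft/min


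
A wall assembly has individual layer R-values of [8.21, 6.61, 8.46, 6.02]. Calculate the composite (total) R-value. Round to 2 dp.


R_total = 8.21 + 6.61 + 8.46 + 6.02 = 29.30

29.30


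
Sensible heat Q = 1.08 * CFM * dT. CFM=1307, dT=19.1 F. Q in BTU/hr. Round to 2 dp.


Q = 1.08 * 1307 * 19.1 = 26960.80 BTU/hr

26960.80 BTU/hr


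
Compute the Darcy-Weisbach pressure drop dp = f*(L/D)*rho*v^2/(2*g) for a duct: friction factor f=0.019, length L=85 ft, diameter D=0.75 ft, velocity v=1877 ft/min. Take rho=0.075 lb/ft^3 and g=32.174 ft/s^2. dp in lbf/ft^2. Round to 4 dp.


v_fps = 1877/60 = 31.2833 ft/s
dp = 0.019*(85/0.75)*0.075*31.2833^2/(2*32.174) = 2.4562 lbf/ft^2

2.4562 lbf/ft^2


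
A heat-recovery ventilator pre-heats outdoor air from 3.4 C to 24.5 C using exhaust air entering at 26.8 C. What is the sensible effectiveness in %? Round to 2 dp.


eff = (24.5-3.4)/(26.8-3.4)*100 = 90.17 %

90.17 %


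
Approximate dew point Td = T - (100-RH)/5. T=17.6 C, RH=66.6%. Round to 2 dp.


Td = 17.6 - (100-66.6)/5 = 10.92 C

10.92 C


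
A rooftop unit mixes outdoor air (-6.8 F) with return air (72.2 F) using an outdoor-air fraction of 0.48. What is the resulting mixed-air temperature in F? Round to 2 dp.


T_mix = 0.48*(-6.8) + 0.52*72.2 = 34.28 F

34.28 F


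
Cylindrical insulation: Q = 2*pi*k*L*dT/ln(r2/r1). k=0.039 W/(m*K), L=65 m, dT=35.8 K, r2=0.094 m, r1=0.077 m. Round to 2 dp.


Q = 2*pi*0.039*65*35.8/ln(0.094/0.077) = 2858.39 W

2858.39 W


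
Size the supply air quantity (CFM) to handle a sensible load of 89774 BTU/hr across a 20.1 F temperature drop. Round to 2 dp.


CFM = 89774 / (1.08 * 20.1) = 4135.53

4135.53 CFM


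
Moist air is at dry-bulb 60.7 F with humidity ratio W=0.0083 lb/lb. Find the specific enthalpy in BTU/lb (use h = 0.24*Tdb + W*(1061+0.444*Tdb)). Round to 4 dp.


h = 0.24*60.7 + 0.0083*(1061+0.444*60.7) = 23.5980 BTU/lb

23.5980 BTU/lb


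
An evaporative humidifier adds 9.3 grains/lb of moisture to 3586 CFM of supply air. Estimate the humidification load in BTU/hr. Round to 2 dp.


Q = 0.68 * 3586 * 9.3 = 22677.86 BTU/hr

22677.86 BTU/hr


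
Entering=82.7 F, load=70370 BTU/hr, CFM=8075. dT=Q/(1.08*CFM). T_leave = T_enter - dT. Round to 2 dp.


dT = 70370/(1.08*8075) = 8.0690
T_leave = 82.7 - 8.0690 = 74.63 F

74.63 F


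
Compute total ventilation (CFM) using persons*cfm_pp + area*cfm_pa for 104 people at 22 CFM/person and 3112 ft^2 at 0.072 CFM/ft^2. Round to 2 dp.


Total = 104*22 + 3112*0.072 = 2512.06 CFM

2512.06 CFM


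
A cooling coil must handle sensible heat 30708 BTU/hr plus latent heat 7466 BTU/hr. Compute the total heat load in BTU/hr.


Qt = 30708 + 7466 = 38174 BTU/hr

38174 BTU/hr


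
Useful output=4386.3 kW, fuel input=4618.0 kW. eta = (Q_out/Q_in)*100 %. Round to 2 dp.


eta = (4386.3/4618.0)*100 = 94.98 %

94.98 %


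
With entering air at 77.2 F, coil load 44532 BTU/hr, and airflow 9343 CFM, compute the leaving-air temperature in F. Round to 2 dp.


dT = 44532/(1.08*9343) = 4.4133
T_leave = 77.2 - 4.4133 = 72.79 F

72.79 F


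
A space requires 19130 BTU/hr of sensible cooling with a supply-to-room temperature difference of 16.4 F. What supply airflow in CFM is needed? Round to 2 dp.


CFM = 19130 / (1.08 * 16.4) = 1080.06

1080.06 CFM


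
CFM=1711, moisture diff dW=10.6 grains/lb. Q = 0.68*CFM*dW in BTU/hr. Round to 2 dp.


Q = 0.68 * 1711 * 10.6 = 12332.89 BTU/hr

12332.89 BTU/hr


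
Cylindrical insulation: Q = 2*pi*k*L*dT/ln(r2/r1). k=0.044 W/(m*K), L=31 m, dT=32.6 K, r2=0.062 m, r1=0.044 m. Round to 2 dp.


Q = 2*pi*0.044*31*32.6/ln(0.062/0.044) = 814.68 W

814.68 W


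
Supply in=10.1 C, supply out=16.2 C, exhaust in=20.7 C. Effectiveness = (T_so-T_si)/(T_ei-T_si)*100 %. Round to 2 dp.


eff = (16.2-10.1)/(20.7-10.1)*100 = 57.55 %

57.55 %


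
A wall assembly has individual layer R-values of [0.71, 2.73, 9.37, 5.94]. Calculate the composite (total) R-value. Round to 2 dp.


R_total = 0.71 + 2.73 + 9.37 + 5.94 = 18.75

18.75


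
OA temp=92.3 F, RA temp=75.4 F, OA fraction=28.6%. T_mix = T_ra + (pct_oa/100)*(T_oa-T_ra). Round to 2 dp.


T_mix = 75.4 + (28.6/100)*(92.3-75.4) = 80.23 F

80.23 F


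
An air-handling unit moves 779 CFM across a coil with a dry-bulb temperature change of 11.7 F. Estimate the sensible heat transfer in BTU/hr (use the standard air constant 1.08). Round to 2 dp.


Q = 1.08 * 779 * 11.7 = 9843.44 BTU/hr

9843.44 BTU/hr


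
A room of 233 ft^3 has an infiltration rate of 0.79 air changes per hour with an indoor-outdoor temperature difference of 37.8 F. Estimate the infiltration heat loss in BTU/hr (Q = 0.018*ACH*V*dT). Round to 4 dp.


Q = 0.018 * 0.79 * 233 * 37.8 = 125.2412 BTU/hr

125.2412 BTU/hr


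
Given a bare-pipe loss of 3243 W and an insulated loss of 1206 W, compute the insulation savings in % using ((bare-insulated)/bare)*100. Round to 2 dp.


Savings = ((3243-1206)/3243)*100 = 62.81 %

62.81 %


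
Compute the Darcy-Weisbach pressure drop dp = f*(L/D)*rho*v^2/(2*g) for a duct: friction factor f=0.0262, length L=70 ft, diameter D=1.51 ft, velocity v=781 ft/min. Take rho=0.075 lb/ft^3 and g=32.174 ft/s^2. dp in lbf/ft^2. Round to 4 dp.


v_fps = 781/60 = 13.0167 ft/s
dp = 0.0262*(70/1.51)*0.075*13.0167^2/(2*32.174) = 0.2399 lbf/ft^2

0.2399 lbf/ft^2


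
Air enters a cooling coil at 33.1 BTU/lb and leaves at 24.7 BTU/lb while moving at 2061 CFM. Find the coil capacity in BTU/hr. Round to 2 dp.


Q = 4.5 * 2061 * (33.1 - 24.7) = 77905.80 BTU/hr

77905.80 BTU/hr


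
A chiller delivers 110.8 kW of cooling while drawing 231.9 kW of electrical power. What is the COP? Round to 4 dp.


COP = 110.8 / 231.9 = 0.4778

0.4778


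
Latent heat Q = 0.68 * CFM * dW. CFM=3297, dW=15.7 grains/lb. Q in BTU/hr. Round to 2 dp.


Q = 0.68 * 3297 * 15.7 = 35198.77 BTU/hr

35198.77 BTU/hr


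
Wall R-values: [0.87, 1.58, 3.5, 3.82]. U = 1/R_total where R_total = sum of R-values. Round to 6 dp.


R_total = 0.87 + 1.58 + 3.5 + 3.82 = 9.77
U = 1/9.77 = 0.102354

0.102354


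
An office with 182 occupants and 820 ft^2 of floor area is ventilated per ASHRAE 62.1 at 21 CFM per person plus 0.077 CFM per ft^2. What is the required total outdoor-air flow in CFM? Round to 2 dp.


Total = 182*21 + 820*0.077 = 3885.14 CFM

3885.14 CFM


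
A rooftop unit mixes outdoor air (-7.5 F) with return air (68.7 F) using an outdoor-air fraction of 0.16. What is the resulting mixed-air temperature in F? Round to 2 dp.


T_mix = 0.16*(-7.5) + 0.84*68.7 = 56.51 F

56.51 F


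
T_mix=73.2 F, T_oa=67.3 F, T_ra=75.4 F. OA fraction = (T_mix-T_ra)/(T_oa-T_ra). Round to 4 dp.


frac = (73.2 - 75.4) / (67.3 - 75.4) = 0.2716

0.2716


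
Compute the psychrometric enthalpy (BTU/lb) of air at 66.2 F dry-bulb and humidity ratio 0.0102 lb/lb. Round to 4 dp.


h = 0.24*66.2 + 0.0102*(1061+0.444*66.2) = 27.0100 BTU/lb

27.0100 BTU/lb


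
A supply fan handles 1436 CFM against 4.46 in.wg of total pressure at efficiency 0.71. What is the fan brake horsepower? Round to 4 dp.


BHP = 1436 * 4.46 / (6356 * 0.71) = 1.4192 hp

1.4192 hp


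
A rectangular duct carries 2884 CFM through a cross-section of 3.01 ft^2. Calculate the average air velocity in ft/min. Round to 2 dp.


V = 2884 / 3.01 = 958.14 ft/min

958.14 ft/min


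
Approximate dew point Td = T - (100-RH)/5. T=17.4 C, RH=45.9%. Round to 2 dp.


Td = 17.4 - (100-45.9)/5 = 6.58 C

6.58 C


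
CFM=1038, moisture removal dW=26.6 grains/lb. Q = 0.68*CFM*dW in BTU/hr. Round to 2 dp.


Q = 0.68 * 1038 * 26.6 = 18775.34 BTU/hr

18775.34 BTU/hr


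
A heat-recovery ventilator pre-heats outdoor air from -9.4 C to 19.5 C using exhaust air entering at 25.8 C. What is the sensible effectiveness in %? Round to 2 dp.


eff = (19.5-(-9.4))/(25.8-(-9.4))*100 = 82.10 %

82.10 %


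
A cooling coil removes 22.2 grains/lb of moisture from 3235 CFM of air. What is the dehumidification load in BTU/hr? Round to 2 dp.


Q = 0.68 * 3235 * 22.2 = 48835.56 BTU/hr

48835.56 BTU/hr


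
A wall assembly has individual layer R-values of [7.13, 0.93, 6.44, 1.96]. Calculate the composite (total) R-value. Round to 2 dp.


R_total = 7.13 + 0.93 + 6.44 + 1.96 = 16.46

16.46


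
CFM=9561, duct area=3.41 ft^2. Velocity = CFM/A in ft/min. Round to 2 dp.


V = 9561 / 3.41 = 2803.81 ft/min

2803.81 ft/min


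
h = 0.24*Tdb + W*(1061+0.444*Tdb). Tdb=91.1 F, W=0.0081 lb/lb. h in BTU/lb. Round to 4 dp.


h = 0.24*91.1 + 0.0081*(1061+0.444*91.1) = 30.7857 BTU/lb

30.7857 BTU/lb


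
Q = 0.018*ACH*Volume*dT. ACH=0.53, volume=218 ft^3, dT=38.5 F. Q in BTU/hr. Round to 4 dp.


Q = 0.018 * 0.53 * 218 * 38.5 = 80.0692 BTU/hr

80.0692 BTU/hr


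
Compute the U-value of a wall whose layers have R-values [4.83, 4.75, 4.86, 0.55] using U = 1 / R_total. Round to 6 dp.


R_total = 4.83 + 4.75 + 4.86 + 0.55 = 14.99
U = 1/14.99 = 0.066711

0.066711


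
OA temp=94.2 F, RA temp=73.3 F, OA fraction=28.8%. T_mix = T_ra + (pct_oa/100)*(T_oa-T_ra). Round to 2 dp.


T_mix = 73.3 + (28.8/100)*(94.2-73.3) = 79.32 F

79.32 F


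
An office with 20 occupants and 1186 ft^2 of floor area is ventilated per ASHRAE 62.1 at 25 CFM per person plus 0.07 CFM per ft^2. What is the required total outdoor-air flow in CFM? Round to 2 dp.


Total = 20*25 + 1186*0.07 = 583.02 CFM

583.02 CFM


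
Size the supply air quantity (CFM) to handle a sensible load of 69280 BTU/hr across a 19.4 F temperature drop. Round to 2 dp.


CFM = 69280 / (1.08 * 19.4) = 3306.61

3306.61 CFM


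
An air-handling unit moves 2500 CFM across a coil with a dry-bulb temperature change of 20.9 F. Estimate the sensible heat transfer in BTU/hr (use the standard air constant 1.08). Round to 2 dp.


Q = 1.08 * 2500 * 20.9 = 56430.00 BTU/hr

56430.00 BTU/hr


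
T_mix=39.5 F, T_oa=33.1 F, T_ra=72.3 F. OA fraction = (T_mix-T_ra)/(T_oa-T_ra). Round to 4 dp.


frac = (39.5 - 72.3) / (33.1 - 72.3) = 0.8367

0.8367


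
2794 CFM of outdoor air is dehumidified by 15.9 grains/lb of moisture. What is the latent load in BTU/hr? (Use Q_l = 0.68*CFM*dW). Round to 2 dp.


Q = 0.68 * 2794 * 15.9 = 30208.73 BTU/hr

30208.73 BTU/hr


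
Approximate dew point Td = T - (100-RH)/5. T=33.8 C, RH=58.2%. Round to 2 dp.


Td = 33.8 - (100-58.2)/5 = 25.44 C

25.44 C


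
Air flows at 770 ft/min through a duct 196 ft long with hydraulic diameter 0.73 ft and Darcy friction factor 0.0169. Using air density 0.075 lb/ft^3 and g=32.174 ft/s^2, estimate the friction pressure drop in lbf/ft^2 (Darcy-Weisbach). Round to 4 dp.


v_fps = 770/60 = 12.8333 ft/s
dp = 0.0169*(196/0.73)*0.075*12.8333^2/(2*32.174) = 0.8710 lbf/ft^2

0.8710 lbf/ft^2


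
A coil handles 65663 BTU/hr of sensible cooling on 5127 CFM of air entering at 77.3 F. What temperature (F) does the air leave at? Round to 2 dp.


dT = 65663/(1.08*5127) = 11.8586
T_leave = 77.3 - 11.8586 = 65.44 F

65.44 F


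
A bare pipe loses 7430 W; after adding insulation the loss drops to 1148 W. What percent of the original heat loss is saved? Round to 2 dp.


Savings = ((7430-1148)/7430)*100 = 84.55 %

84.55 %


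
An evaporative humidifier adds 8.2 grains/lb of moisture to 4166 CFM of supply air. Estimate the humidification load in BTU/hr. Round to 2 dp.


Q = 0.68 * 4166 * 8.2 = 23229.62 BTU/hr

23229.62 BTU/hr


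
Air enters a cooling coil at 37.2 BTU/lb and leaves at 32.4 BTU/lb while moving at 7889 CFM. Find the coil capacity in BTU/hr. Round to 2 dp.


Q = 4.5 * 7889 * (37.2 - 32.4) = 170402.40 BTU/hr

170402.40 BTU/hr


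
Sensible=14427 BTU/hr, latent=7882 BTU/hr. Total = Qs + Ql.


Qt = 14427 + 7882 = 22309 BTU/hr

22309 BTU/hr


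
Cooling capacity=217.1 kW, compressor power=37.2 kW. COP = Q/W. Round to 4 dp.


COP = 217.1 / 37.2 = 5.8360

5.8360


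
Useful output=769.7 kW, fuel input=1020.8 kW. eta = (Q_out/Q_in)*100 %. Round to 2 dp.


eta = (769.7/1020.8)*100 = 75.40 %

75.40 %


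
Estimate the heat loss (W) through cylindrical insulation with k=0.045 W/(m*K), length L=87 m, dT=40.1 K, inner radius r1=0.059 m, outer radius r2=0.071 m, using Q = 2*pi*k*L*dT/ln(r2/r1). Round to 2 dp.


Q = 2*pi*0.045*87*40.1/ln(0.071/0.059) = 5327.83 W

5327.83 W


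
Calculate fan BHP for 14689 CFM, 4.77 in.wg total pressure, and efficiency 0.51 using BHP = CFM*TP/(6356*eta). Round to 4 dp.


BHP = 14689 * 4.77 / (6356 * 0.51) = 21.6151 hp

21.6151 hp


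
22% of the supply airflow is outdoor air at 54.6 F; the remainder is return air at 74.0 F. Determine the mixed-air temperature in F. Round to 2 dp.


T_mix = 0.22*54.6 + 0.78*74.0 = 69.73 F

69.73 F


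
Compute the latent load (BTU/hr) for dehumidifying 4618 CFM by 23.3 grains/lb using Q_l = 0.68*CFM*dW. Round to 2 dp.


Q = 0.68 * 4618 * 23.3 = 73167.59 BTU/hr

73167.59 BTU/hr


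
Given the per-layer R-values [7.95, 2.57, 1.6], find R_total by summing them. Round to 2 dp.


R_total = 7.95 + 2.57 + 1.6 = 12.12

12.12


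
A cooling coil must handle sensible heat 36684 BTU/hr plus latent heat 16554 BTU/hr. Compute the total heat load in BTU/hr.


Qt = 36684 + 16554 = 53238 BTU/hr

53238 BTU/hr


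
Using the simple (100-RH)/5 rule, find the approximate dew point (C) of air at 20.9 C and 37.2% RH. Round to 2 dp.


Td = 20.9 - (100-37.2)/5 = 8.34 C

8.34 C


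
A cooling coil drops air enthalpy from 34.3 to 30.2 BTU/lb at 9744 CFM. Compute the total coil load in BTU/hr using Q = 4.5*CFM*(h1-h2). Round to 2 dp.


Q = 4.5 * 9744 * (34.3 - 30.2) = 179776.80 BTU/hr

179776.80 BTU/hr


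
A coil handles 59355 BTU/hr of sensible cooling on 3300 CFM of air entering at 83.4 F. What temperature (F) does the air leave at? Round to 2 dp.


dT = 59355/(1.08*3300) = 16.6540
T_leave = 83.4 - 16.6540 = 66.75 F

66.75 F


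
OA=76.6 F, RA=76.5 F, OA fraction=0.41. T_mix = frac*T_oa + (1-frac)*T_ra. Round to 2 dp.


T_mix = 0.41*76.6 + 0.59*76.5 = 76.54 F

76.54 F


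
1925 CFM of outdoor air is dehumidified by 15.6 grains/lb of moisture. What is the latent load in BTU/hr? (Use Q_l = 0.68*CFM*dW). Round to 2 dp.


Q = 0.68 * 1925 * 15.6 = 20420.40 BTU/hr

20420.40 BTU/hr


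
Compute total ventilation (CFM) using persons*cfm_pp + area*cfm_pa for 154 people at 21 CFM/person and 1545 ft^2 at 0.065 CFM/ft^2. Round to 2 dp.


Total = 154*21 + 1545*0.065 = 3334.43 CFM

3334.43 CFM


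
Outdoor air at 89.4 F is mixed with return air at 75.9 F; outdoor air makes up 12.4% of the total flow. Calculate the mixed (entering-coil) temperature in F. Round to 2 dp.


T_mix = 75.9 + (12.4/100)*(89.4-75.9) = 77.57 F

77.57 F


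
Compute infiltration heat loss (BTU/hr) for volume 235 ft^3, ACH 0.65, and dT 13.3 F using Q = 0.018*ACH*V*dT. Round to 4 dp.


Q = 0.018 * 0.65 * 235 * 13.3 = 36.5684 BTU/hr

36.5684 BTU/hr


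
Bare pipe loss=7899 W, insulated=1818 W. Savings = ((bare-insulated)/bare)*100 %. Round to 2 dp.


Savings = ((7899-1818)/7899)*100 = 76.98 %

76.98 %


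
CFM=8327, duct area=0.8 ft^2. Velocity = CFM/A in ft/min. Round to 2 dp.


V = 8327 / 0.8 = 10408.75 ft/min

10408.75 ft/min


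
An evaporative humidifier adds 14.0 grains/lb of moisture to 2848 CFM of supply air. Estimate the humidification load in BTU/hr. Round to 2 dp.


Q = 0.68 * 2848 * 14.0 = 27112.96 BTU/hr

27112.96 BTU/hr


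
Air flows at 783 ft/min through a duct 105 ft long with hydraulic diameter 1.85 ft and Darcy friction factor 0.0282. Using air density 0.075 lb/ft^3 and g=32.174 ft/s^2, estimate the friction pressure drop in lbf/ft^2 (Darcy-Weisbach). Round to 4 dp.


v_fps = 783/60 = 13.05 ft/s
dp = 0.0282*(105/1.85)*0.075*13.05^2/(2*32.174) = 0.3177 lbf/ft^2

0.3177 lbf/ft^2


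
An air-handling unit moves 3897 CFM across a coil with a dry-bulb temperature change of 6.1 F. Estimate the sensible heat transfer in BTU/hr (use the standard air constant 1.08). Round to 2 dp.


Q = 1.08 * 3897 * 6.1 = 25673.44 BTU/hr

25673.44 BTU/hr


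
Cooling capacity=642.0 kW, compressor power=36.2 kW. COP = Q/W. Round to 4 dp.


COP = 642.0 / 36.2 = 17.7348

17.7348


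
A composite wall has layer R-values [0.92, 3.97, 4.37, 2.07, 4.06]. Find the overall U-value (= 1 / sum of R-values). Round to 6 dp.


R_total = 0.92 + 3.97 + 4.37 + 2.07 + 4.06 = 15.39
U = 1/15.39 = 0.064977

0.064977


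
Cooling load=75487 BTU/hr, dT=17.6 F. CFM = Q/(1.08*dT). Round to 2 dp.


CFM = 75487 / (1.08 * 17.6) = 3971.33

3971.33 CFM


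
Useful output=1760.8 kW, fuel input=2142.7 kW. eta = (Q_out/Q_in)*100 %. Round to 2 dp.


eta = (1760.8/2142.7)*100 = 82.18 %

82.18 %


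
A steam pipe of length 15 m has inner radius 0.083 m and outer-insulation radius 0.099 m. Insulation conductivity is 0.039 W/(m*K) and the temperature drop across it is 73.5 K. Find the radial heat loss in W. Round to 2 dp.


Q = 2*pi*0.039*15*73.5/ln(0.099/0.083) = 1532.58 W

1532.58 W


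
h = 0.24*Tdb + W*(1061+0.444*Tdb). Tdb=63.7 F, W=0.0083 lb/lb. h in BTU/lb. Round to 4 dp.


h = 0.24*63.7 + 0.0083*(1061+0.444*63.7) = 24.3290 BTU/lb

24.3290 BTU/lb


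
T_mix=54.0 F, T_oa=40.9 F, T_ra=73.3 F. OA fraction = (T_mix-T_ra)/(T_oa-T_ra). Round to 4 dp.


frac = (54.0 - 73.3) / (40.9 - 73.3) = 0.5957

0.5957


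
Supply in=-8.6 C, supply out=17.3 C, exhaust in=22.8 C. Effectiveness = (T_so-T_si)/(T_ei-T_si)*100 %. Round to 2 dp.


eff = (17.3-(-8.6))/(22.8-(-8.6))*100 = 82.48 %

82.48 %


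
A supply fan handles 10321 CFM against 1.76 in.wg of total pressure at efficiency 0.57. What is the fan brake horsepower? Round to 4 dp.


BHP = 10321 * 1.76 / (6356 * 0.57) = 5.0139 hp

5.0139 hp


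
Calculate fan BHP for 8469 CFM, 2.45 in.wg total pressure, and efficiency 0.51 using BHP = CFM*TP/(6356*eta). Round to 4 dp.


BHP = 8469 * 2.45 / (6356 * 0.51) = 6.4009 hp

6.4009 hp


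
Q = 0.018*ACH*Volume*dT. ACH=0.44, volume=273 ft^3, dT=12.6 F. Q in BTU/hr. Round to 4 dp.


Q = 0.018 * 0.44 * 273 * 12.6 = 27.2432 BTU/hr

27.2432 BTU/hr


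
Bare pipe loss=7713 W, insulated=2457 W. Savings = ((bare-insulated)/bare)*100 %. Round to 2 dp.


Savings = ((7713-2457)/7713)*100 = 68.14 %

68.14 %


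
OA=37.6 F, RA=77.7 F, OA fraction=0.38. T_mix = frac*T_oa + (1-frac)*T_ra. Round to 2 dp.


T_mix = 0.38*37.6 + 0.62*77.7 = 62.46 F

62.46 F


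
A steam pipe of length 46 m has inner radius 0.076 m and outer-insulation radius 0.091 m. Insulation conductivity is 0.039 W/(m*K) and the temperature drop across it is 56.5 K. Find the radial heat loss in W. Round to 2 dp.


Q = 2*pi*0.039*46*56.5/ln(0.091/0.076) = 3535.69 W

3535.69 W


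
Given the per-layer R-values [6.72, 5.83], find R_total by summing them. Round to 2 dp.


R_total = 6.72 + 5.83 = 12.55

12.55


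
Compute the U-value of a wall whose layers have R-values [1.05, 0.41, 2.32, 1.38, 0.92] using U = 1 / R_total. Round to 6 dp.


R_total = 1.05 + 0.41 + 2.32 + 1.38 + 0.92 = 6.08
U = 1/6.08 = 0.164474

0.164474


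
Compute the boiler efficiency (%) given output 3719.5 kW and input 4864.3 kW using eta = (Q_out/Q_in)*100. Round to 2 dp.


eta = (3719.5/4864.3)*100 = 76.47 %

76.47 %


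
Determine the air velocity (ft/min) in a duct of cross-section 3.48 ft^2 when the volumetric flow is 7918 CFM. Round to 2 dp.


V = 7918 / 3.48 = 2275.29 ft/min

2275.29 ft/min


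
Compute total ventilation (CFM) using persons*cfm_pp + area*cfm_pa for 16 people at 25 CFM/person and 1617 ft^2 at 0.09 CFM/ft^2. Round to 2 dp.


Total = 16*25 + 1617*0.09 = 545.53 CFM

545.53 CFM


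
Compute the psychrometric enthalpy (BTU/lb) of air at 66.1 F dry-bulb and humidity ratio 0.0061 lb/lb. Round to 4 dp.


h = 0.24*66.1 + 0.0061*(1061+0.444*66.1) = 22.5151 BTU/lb

22.5151 BTU/lb


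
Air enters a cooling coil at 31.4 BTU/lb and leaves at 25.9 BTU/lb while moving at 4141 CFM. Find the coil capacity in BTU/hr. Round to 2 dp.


Q = 4.5 * 4141 * (31.4 - 25.9) = 102489.75 BTU/hr

102489.75 BTU/hr


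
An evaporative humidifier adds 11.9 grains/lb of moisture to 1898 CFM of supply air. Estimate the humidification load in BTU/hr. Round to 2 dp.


Q = 0.68 * 1898 * 11.9 = 15358.62 BTU/hr

15358.62 BTU/hr


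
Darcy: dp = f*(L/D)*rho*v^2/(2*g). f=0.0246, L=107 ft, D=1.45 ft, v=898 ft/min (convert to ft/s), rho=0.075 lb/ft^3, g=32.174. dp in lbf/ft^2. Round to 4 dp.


v_fps = 898/60 = 14.9667 ft/s
dp = 0.0246*(107/1.45)*0.075*14.9667^2/(2*32.174) = 0.4739 lbf/ft^2

0.4739 lbf/ft^2


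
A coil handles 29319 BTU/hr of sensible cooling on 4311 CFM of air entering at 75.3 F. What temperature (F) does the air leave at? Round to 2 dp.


dT = 29319/(1.08*4311) = 6.2972
T_leave = 75.3 - 6.2972 = 69.00 F

69.00 F


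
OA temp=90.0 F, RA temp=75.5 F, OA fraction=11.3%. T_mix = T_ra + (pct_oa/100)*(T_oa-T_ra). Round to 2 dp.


T_mix = 75.5 + (11.3/100)*(90.0-75.5) = 77.14 F

77.14 F


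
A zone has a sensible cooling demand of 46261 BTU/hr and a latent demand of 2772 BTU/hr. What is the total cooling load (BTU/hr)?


Qt = 46261 + 2772 = 49033 BTU/hr

49033 BTU/hr


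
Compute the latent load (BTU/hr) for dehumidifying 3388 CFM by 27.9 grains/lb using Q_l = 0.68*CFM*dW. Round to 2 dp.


Q = 0.68 * 3388 * 27.9 = 64277.14 BTU/hr

64277.14 BTU/hr


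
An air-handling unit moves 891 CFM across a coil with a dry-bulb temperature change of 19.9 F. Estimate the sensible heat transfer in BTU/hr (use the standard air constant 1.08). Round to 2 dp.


Q = 1.08 * 891 * 19.9 = 19149.37 BTU/hr

19149.37 BTU/hr


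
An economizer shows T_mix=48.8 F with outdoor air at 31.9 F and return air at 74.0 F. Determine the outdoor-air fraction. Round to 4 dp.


frac = (48.8 - 74.0) / (31.9 - 74.0) = 0.5986

0.5986


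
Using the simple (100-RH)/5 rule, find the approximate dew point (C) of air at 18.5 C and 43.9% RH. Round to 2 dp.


Td = 18.5 - (100-43.9)/5 = 7.28 C

7.28 C


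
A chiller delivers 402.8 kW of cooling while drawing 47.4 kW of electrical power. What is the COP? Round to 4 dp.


COP = 402.8 / 47.4 = 8.4979

8.4979


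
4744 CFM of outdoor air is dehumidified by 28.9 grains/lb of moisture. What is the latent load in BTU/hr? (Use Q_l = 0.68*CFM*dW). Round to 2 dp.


Q = 0.68 * 4744 * 28.9 = 93229.09 BTU/hr

93229.09 BTU/hr


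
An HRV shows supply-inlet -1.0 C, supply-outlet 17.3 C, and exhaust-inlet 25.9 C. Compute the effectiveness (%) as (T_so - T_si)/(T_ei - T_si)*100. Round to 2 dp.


eff = (17.3-(-1.0))/(25.9-(-1.0))*100 = 68.03 %

68.03 %


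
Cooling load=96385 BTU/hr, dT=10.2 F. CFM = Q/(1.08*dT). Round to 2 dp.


CFM = 96385 / (1.08 * 10.2) = 8749.55

8749.55 CFM


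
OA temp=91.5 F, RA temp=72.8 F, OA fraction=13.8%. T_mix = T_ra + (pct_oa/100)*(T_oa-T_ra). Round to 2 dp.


T_mix = 72.8 + (13.8/100)*(91.5-72.8) = 75.38 F

75.38 F


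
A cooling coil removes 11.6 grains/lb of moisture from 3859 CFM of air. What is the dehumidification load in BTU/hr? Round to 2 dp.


Q = 0.68 * 3859 * 11.6 = 30439.79 BTU/hr

30439.79 BTU/hr


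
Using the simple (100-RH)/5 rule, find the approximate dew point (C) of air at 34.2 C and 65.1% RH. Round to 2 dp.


Td = 34.2 - (100-65.1)/5 = 27.22 C

27.22 C


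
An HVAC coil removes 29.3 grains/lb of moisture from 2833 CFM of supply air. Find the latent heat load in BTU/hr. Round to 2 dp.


Q = 0.68 * 2833 * 29.3 = 56444.69 BTU/hr

56444.69 BTU/hr


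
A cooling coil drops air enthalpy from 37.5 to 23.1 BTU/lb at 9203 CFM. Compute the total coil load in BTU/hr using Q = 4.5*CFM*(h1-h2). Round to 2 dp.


Q = 4.5 * 9203 * (37.5 - 23.1) = 596354.40 BTU/hr

596354.40 BTU/hr


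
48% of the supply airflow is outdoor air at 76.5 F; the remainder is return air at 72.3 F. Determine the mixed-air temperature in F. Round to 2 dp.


T_mix = 0.48*76.5 + 0.52*72.3 = 74.32 F

74.32 F


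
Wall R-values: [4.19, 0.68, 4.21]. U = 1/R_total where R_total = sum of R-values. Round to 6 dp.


R_total = 4.19 + 0.68 + 4.21 = 9.08
U = 1/9.08 = 0.110132

0.110132


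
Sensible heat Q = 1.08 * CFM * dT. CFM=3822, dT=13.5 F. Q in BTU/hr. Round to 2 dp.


Q = 1.08 * 3822 * 13.5 = 55724.76 BTU/hr

55724.76 BTU/hr


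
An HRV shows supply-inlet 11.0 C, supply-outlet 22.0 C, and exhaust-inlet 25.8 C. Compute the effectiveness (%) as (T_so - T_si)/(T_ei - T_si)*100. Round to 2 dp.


eff = (22.0-11.0)/(25.8-11.0)*100 = 74.32 %

74.32 %


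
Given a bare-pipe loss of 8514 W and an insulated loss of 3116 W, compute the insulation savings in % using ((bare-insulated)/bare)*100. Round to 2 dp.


Savings = ((8514-3116)/8514)*100 = 63.40 %

63.40 %


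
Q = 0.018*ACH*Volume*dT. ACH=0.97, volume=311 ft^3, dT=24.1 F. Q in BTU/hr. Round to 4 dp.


Q = 0.018 * 0.97 * 311 * 24.1 = 130.8644 BTU/hr

130.8644 BTU/hr


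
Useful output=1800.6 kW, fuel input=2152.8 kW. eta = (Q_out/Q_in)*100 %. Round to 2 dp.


eta = (1800.6/2152.8)*100 = 83.64 %

83.64 %


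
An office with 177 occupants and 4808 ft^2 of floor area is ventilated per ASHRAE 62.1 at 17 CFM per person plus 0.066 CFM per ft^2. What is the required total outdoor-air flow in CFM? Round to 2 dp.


Total = 177*17 + 4808*0.066 = 3326.33 CFM

3326.33 CFM


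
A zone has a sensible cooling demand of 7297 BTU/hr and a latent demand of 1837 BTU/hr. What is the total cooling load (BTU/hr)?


Qt = 7297 + 1837 = 9134 BTU/hr

9134 BTU/hr


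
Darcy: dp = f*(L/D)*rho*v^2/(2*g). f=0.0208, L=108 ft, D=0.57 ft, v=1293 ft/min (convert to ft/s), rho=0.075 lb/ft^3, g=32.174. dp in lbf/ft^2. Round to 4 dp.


v_fps = 1293/60 = 21.55 ft/s
dp = 0.0208*(108/0.57)*0.075*21.55^2/(2*32.174) = 2.1332 lbf/ft^2

2.1332 lbf/ft^2


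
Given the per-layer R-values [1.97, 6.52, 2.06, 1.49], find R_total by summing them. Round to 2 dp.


R_total = 1.97 + 6.52 + 2.06 + 1.49 = 12.04

12.04


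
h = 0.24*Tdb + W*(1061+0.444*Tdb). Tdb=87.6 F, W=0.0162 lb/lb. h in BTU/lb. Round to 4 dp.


h = 0.24*87.6 + 0.0162*(1061+0.444*87.6) = 38.8423 BTU/lb

38.8423 BTU/lb


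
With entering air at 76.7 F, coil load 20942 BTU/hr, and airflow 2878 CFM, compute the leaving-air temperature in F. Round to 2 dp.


dT = 20942/(1.08*2878) = 6.7376
T_leave = 76.7 - 6.7376 = 69.96 F

69.96 F


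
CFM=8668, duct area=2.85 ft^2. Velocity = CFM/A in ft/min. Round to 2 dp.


V = 8668 / 2.85 = 3041.40 ft/min

3041.40 ft/min


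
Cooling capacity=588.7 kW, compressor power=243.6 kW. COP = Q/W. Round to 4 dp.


COP = 588.7 / 243.6 = 2.4167

2.4167


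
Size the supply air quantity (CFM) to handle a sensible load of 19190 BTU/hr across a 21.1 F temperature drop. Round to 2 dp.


CFM = 19190 / (1.08 * 21.1) = 842.11

842.11 CFM


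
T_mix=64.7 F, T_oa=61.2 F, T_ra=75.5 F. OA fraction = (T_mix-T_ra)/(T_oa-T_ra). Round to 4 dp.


frac = (64.7 - 75.5) / (61.2 - 75.5) = 0.7552

0.7552


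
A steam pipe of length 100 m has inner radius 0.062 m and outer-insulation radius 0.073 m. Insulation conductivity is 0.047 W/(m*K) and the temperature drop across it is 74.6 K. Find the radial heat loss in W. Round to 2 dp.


Q = 2*pi*0.047*100*74.6/ln(0.073/0.062) = 13488.50 W

13488.50 W


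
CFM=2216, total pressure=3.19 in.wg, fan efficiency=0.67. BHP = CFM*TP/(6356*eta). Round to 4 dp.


BHP = 2216 * 3.19 / (6356 * 0.67) = 1.6600 hp

1.6600 hp


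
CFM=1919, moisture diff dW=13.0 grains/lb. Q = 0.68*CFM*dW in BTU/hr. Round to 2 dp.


Q = 0.68 * 1919 * 13.0 = 16963.96 BTU/hr

16963.96 BTU/hr


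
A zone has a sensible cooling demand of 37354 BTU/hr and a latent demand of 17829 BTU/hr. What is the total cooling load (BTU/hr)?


Qt = 37354 + 17829 = 55183 BTU/hr

55183 BTU/hr


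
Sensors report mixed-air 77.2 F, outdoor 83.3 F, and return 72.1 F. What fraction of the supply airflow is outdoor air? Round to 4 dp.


frac = (77.2 - 72.1) / (83.3 - 72.1) = 0.4554

0.4554


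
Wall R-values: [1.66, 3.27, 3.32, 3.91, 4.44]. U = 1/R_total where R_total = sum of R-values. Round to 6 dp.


R_total = 1.66 + 3.27 + 3.32 + 3.91 + 4.44 = 16.60
U = 1/16.60 = 0.060241

0.060241


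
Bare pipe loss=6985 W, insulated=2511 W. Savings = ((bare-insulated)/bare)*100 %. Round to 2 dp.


Savings = ((6985-2511)/6985)*100 = 64.05 %

64.05 %


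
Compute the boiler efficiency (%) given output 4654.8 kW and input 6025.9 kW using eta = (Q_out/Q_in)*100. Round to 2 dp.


eta = (4654.8/6025.9)*100 = 77.25 %

77.25 %


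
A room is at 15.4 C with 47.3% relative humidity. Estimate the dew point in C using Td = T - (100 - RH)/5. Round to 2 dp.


Td = 15.4 - (100-47.3)/5 = 4.86 C

4.86 C


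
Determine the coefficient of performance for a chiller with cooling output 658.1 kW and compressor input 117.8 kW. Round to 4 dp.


COP = 658.1 / 117.8 = 5.5866

5.5866


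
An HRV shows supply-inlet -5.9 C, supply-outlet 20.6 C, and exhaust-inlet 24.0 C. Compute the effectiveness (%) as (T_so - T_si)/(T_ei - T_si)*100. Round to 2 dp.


eff = (20.6-(-5.9))/(24.0-(-5.9))*100 = 88.63 %

88.63 %


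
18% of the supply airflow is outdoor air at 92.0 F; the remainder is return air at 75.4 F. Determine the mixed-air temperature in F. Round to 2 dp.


T_mix = 0.18*92.0 + 0.82*75.4 = 78.39 F

78.39 F


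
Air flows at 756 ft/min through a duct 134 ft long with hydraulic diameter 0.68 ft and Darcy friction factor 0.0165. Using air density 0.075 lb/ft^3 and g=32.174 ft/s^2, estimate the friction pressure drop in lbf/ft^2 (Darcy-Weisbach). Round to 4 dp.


v_fps = 756/60 = 12.6 ft/s
dp = 0.0165*(134/0.68)*0.075*12.6^2/(2*32.174) = 0.6017 lbf/ft^2

0.6017 lbf/ft^2


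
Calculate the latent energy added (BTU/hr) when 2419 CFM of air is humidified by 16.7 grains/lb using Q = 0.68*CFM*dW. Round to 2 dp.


Q = 0.68 * 2419 * 16.7 = 27470.16 BTU/hr

27470.16 BTU/hr


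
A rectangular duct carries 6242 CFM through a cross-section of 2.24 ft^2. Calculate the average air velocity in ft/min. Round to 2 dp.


V = 6242 / 2.24 = 2786.61 ft/min

2786.61 ft/min


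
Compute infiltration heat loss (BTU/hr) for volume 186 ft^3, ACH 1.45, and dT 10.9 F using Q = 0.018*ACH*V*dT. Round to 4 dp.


Q = 0.018 * 1.45 * 186 * 10.9 = 52.9151 BTU/hr

52.9151 BTU/hr


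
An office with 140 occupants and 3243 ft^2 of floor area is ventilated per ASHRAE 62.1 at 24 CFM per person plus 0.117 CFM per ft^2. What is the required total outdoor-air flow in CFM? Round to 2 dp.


Total = 140*24 + 3243*0.117 = 3739.43 CFM

3739.43 CFM


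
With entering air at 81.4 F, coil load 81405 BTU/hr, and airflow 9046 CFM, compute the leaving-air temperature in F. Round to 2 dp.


dT = 81405/(1.08*9046) = 8.3324
T_leave = 81.4 - 8.3324 = 73.07 F

73.07 F


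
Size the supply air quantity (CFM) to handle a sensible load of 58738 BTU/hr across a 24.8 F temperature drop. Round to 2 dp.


CFM = 58738 / (1.08 * 24.8) = 2193.03

2193.03 CFM


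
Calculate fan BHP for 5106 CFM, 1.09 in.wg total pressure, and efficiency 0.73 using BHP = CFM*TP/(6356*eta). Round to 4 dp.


BHP = 5106 * 1.09 / (6356 * 0.73) = 1.1995 hp

1.1995 hp


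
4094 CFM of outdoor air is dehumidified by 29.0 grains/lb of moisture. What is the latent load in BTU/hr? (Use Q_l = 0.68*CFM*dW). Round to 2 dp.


Q = 0.68 * 4094 * 29.0 = 80733.68 BTU/hr

80733.68 BTU/hr


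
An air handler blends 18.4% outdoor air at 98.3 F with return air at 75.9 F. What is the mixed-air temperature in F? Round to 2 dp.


T_mix = 75.9 + (18.4/100)*(98.3-75.9) = 80.02 F

80.02 F


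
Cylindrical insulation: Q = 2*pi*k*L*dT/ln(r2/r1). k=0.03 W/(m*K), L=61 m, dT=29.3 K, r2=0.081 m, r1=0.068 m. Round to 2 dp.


Q = 2*pi*0.03*61*29.3/ln(0.081/0.068) = 1925.78 W

1925.78 W


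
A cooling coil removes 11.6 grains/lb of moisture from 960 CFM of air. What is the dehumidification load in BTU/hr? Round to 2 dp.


Q = 0.68 * 960 * 11.6 = 7572.48 BTU/hr

7572.48 BTU/hr


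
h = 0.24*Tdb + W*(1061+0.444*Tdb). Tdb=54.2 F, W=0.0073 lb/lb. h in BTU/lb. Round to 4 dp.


h = 0.24*54.2 + 0.0073*(1061+0.444*54.2) = 20.9290 BTU/lb

20.9290 BTU/lb


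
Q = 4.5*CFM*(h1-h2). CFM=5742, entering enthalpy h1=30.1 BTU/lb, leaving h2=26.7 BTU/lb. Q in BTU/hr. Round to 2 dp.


Q = 4.5 * 5742 * (30.1 - 26.7) = 87852.60 BTU/hr

87852.60 BTU/hr


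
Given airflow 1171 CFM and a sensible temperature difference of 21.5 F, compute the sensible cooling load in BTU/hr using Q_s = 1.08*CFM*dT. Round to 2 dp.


Q = 1.08 * 1171 * 21.5 = 27190.62 BTU/hr

27190.62 BTU/hr


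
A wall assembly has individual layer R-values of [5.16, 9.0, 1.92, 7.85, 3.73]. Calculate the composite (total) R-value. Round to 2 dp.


R_total = 5.16 + 9.0 + 1.92 + 7.85 + 3.73 = 27.66

27.66


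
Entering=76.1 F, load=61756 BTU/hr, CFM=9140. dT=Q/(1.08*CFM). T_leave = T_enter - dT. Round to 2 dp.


dT = 61756/(1.08*9140) = 6.2562
T_leave = 76.1 - 6.2562 = 69.84 F

69.84 F


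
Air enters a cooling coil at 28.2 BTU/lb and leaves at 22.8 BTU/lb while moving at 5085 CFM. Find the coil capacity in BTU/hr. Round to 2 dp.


Q = 4.5 * 5085 * (28.2 - 22.8) = 123565.50 BTU/hr

123565.50 BTU/hr


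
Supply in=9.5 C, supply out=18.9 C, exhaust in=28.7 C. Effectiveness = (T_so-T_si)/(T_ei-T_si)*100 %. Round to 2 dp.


eff = (18.9-9.5)/(28.7-9.5)*100 = 48.96 %

48.96 %


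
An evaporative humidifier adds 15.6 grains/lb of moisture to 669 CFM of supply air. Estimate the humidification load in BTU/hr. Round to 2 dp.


Q = 0.68 * 669 * 15.6 = 7096.75 BTU/hr

7096.75 BTU/hr


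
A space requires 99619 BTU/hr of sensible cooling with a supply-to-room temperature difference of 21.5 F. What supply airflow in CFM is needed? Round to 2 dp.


CFM = 99619 / (1.08 * 21.5) = 4290.22

4290.22 CFM


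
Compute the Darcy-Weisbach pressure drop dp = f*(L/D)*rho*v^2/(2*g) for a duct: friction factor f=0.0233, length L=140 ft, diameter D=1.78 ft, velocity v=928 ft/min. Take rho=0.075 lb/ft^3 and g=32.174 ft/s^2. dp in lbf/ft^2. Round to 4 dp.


v_fps = 928/60 = 15.4667 ft/s
dp = 0.0233*(140/1.78)*0.075*15.4667^2/(2*32.174) = 0.5110 lbf/ft^2

0.5110 lbf/ft^2


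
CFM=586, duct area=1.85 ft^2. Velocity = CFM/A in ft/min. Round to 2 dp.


V = 586 / 1.85 = 316.76 ft/min

316.76 ft/min


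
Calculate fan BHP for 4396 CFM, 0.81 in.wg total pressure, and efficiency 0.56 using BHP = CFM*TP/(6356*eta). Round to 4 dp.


BHP = 4396 * 0.81 / (6356 * 0.56) = 1.0004 hp

1.0004 hp
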